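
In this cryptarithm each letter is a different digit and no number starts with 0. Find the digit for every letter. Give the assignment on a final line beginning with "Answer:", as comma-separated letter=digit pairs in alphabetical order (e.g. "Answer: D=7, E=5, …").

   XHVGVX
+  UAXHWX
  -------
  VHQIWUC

Step 1. [col 1: X + X ≡ C (mod 10)] several values work for C in column 1 (X + X ≡ C (mod 10), carry-in 0); try C=6 ⇒ C=6.
Step 2. [col 1: X + X ≡ C (mod 10)] column 1 (X + X ≡ C (mod 10), carry-in 0) doesn't pin X yet; pick X=8 and continue, so X=8.
Step 3. [col 2: V + W ≡ U (mod 10)] V=1 is one option consistent with column 2 (V + W ≡ U (mod 10), carry-in 1) — take it ⇒ V=1.
Step 4. [col 2: V + W ≡ U (mod 10)] several values work for U in column 2 (V + W ≡ U (mod 10), carry-in 1); try U=5 ⇒ U=5.
Step 5. [col 2: V + W ≡ U (mod 10)] from column 2 (V=1, U=5, carry-in 1, digits 1,5,6,8 already taken and all letters distinct): W must equal 3, so W=3.
Step 6. [col 3: G + H ≡ W (mod 10)] H=4 is one option consistent with column 3 (G + H ≡ W (mod 10), carry-in 0) — take it, so H=4.
Step 7. [col 3: G + H ≡ W (mod 10)] column 3 reads G+H+carry(0)=W with H=4, W=3; with digits 1,3,4,5,6,8 already taken and all letters distinct, the only value for G is 9, so G=9.
Step 8. [col 4: V + X ≡ I (mod 10)] column 4 reads V+X+carry(1)=I with V=1, X=8; with digits 1,3,4,5,6,8,9 already taken and all letters distinct, the only value for I is 0. So I=0.
Step 9. [col 5: H + A ≡ Q (mod 10)] several values work for Q in column 5 (H + A ≡ Q (mod 10), carry-in 1); try Q=2. So Q=2.
Step 10. [col 5: H + A ≡ Q (mod 10)] from column 5 (H=4, Q=2, carry-in 1, digits 0,1,2,3,4,5,6,8,9 already taken and all letters distinct): A must equal 7. So A=7.

Answer: A=7, C=6, G=9, H=4, I=0, Q=2, U=5, V=1, W=3, X=8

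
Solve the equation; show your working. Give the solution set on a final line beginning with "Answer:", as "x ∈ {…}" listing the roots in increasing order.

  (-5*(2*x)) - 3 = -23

Step 1. [(-5*(2*x)) - 3 = -23] add 3: x sits inside (… - 3) ⇒ sub: -5*(2*x) = -20.
Step 2. [-5*(2*x) = -20] divide by the outer -5 ⇒ div: 2*x = 4.
Step 3. [2*x = 4] 2·(inner) — divide through by 2. So div: x = 2.

Answer: x ∈ {2}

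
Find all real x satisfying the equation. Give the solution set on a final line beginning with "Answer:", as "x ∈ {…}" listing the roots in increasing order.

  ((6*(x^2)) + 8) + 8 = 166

Step 1. [((6*(x^2)) + 8) + 8 = 166] +8 is outermost — subtract 8 both sides, so sub: (6*(x^2)) + 8 = 158.
Step 2. [(6*(x^2)) + 8 = 158] 8 comes off first (subtract 8). So sub: 6*(x^2) = 150.
Step 3. [6*(x^2) = 150] 6·(inner) — divide through by 6. So div: x^2 = 25.
Step 4. [x^2 = 25] √ both sides: 25 ≥ 0 gives two branches ⇒ sqrt: x = 5 or -5.

Answer: x ∈ {-5, 5}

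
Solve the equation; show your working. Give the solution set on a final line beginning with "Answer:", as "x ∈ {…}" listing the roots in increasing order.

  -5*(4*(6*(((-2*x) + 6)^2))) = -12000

Step 1. [-5*(4*(6*(((-2*x) + 6)^2))) = -12000] divide by the outer -5 ⇒ div: 4*(6*(((-2*x) + 6)^2)) = 2400.
Step 2. [4*(6*(((-2*x) + 6)^2)) = 2400] LHS = 4·(…); ÷4 both sides ⇒ div: 6*(((-2*x) + 6)^2) = 600.
Step 3. [6*(((-2*x) + 6)^2) = 600] LHS = 6·(…); ÷6 both sides. So div: ((-2*x) + 6)^2 = 100.
Step 4. [((-2*x) + 6)^2 = 100] 100 ≥ 0, LHS is (·)² — take ±√ ⇒ sqrt: (-2*x) + 6 = 10 or -10.
Step 5. [(-2*x) + 6 = 10 or -10] -2 | LHS and -2 | 10 or -10: pull -2 out, so factor: x - 3 = -5 or 5.
Step 6. [x - 3 = -5 or 5] peel the -3: add 3 from each side, so sub: x = -2 or 8.

Answer: x ∈ {-2, 8}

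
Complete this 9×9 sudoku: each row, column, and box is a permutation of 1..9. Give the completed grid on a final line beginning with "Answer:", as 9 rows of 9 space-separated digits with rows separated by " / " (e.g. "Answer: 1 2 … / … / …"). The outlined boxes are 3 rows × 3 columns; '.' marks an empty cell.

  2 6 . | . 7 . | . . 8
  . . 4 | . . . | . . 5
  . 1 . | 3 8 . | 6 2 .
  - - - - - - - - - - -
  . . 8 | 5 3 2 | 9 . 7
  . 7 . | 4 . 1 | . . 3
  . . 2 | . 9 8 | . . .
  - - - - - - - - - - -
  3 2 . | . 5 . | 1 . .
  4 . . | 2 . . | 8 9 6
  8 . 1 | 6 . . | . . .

Step 1. [r7c9∈{4}] nothing but 4 survives at r7c9 ⇒ r7c9=4.
Step 2. [r7c8∈{7}] r7c8 is down to just 7. So r7c8=7.
Step 3. [r7c6∈{9}] r7c6's peers cover all but 9 ⇒ r7c6=9.
Step 4. [r1c3∈{3,5,9}] col 3 places 3 nowhere but r1c3. So r1c3=3.
Step 5. [r5c5∈{6}] r5c5's peers cover all but 6, so r5c5=6.
Step 6. [r8c3∈{5,7}] r8c3 is the only open cell in box 7 admitting 7. So r8c3=7.
Step 7. [r6c9∈{1}] nothing but 1 survives at r6c9 ⇒ r6c9=1.
Step 8. [r3c6∈{4,5}] 4 has one home in row 3: r3c6 ⇒ r3c6=4.
Step 9. [r3c1∈{5,7,9}] row 3 places 7 nowhere but r3c1 ⇒ r3c1=7.
Step 10. [r2c1∈{9}] r2c1's peers cover all but 9 ⇒ r2c1=9.
Step 11. [r5c1∈{5}] r5c1's peers cover all but 5 ⇒ r5c1=5.
Step 12. [r2c4∈{1}] nothing but 1 survives at r2c4, so r2c4=1.
Step 13. [r2c8∈{3}] only 3 remains possible at r2c8. So r2c8=3.
Step 14. [r9c7∈{2,3,5}] across col 7, 3 lands solely at r9c7 ⇒ r9c7=3.
Step 15. [r6c7∈{4,5}] across col 7, 5 lands solely at r6c7 ⇒ r6c7=5.
Step 16. [r4c2∈{4}] nothing but 4 survives at r4c2. So r4c2=4.
Step 17. [r6c8∈{4,6}] row 6 places 4 nowhere but r6c8, so r6c8=4.
Step 18. [r8c2∈{5}] r8c2 is down to just 5 ⇒ r8c2=5.
Step 19. [r4c1∈{1,6}] row 4 places 1 nowhere but r4c1 ⇒ r4c1=1.
Step 20. [r3c9∈{9}] r3c9's peers cover all but 9, so r3c9=9.
Step 21. [r2c7∈{7}] r2c7 has the single candidate 7. So r2c7=7.
Step 22. [r1c7∈{4}] nothing but 4 survives at r1c7 ⇒ r1c7=4.
Step 23. [r2c2∈{8}] only 8 remains possible at r2c2. So r2c2=8.
Step 24. [r9c5∈{4}] nothing but 4 survives at r9c5. So r9c5=4.
Step 25. [r4c8∈{6}] r4c8's peers cover all but 6. So r4c8=6.
Step 26. [r8c5∈{1}] nothing but 1 survives at r8c5 ⇒ r8c5=1.
Step 27. [r6c2∈{3}] r6c2 is down to just 3, so r6c2=3.
Step 28. [r6c4∈{7}] nothing but 7 survives at r6c4, so r6c4=7.
Step 29. [r9c6∈{7}] only 7 remains possible at r9c6, so r9c6=7.
Step 30. [r3c3∈{5}] r3c3 is down to just 5 ⇒ r3c3=5.
Step 31. [r1c6∈{5}] only 5 remains possible at r1c6, so r1c6=5.
Step 32. [r1c4∈{9}] nothing but 9 survives at r1c4. So r1c4=9.
Step 33. [r9c2∈{9}] nothing but 9 survives at r9c2. So r9c2=9.
Step 34. [r7c4∈{8}] r7c4's peers cover all but 8. So r7c4=8.
Step 35. [r7c3∈{6}] nothing but 6 survives at r7c3. So r7c3=6.
Step 36. [r2c5∈{2}] r2c5 is down to just 2. So r2c5=2.
Step 37. [r5c3∈{9}] r5c3's peers cover all but 9 ⇒ r5c3=9.
Step 38. [r9c8∈{5}] r9c8's peers cover all but 5. So r9c8=5.
Step 39. [r5c8∈{8}] r5c8 is down to just 8, so r5c8=8.
Step 40. [r2c6∈{6}] r2c6 has the single candidate 6. So r2c6=6.
Step 41. [r5c7∈{2}] only 2 remains possible at r5c7 ⇒ r5c7=2.
Step 42. [r8c6∈{3}] only 3 remains possible at r8c6 ⇒ r8c6=3.
Step 43. [r1c8∈{1}] r1c8 is down to just 1. So r1c8=1.
Step 44. [r9c9∈{2}] r9c9 has the single candidate 2 ⇒ r9c9=2.
Step 45. [r6c1∈{6}] r6c1 is down to just 6. So r6c1=6.

Answer: 2 6 3 9 7 5 4 1 8 / 9 8 4 1 2 6 7 3 5 / 7 1 5 3 8 4 6 2 9 / 1 4 8 5 3 2 9 6 7 / 5 7 9 4 6 1 2 8 3 / 6 3 2 7 9 8 5 4 1 / 3 2 6 8 5 9 1 7 4 / 4 5 7 2 1 3 8 9 6 / 8 9 1 6 4 7 3 5 2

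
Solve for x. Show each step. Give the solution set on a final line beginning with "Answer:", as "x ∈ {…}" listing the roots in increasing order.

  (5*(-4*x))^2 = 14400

Step 1. [(5*(-4*x))^2 = 14400] √ both sides: 14400 ≥ 0 gives two branches. So sqrt: 5*(-4*x) = 120 or -120.
Step 2. [5*(-4*x) = 120 or -120] 5 out front; divide by 5, so div: -4*x = 24 or -24.
Step 3. [-4*x = 24 or -24] divide by the outer -4, so div: x = -6 or 6.

Answer: x ∈ {-6, 6}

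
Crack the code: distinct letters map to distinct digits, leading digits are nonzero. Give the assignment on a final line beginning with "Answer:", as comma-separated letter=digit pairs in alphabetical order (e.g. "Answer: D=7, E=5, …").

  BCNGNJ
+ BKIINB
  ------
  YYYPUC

Step 1. [col 1: J + B ≡ C (mod 10)] no forcing yet in column 1 (carry-in 0); B=3 is free and consistent — try it, so B=3.
Step 2. [col 1: J + B ≡ C (mod 10)] several values work for J in column 1 (J + B ≡ C (mod 10), carry-in 0); try J=6, so J=6.
Step 3. [col 1: J + B ≡ C (mod 10)] column 1: given J=6, B=3, carry-in 0, and digits 3,6 already taken and all letters distinct, J+B≡C (mod 10) forces C=9 ⇒ C=9.
Step 4. [col 2: N + N ≡ U (mod 10)] no forcing yet in column 2 (carry-in 0); U=0 is free and consistent — try it, so U=0.
Step 5. [col 2: N + N ≡ U (mod 10)] column 2: given U=0, carry-in 0, and digits 0,3,6,9 already taken and all letters distinct, N+N≡U (mod 10) forces N=5 ⇒ N=5.
Step 6. [col 3: G + I ≡ P (mod 10)] several values work for P in column 3 (G + I ≡ P (mod 10), carry-in 1); try P=4. So P=4.
Step 7. [col 3: G + I ≡ P (mod 10)] no forcing yet in column 3 (carry-in 1); G=1 is free and consistent — try it ⇒ G=1.
Step 8. [col 3: G + I ≡ P (mod 10)] in column 3 we have G+I≡P with carry-in 1; given G=1, P=4 and digits 0,1,3,4,5,6,9 already taken and all letters distinct, that pins I to 2. So I=2.
Step 9. [col 4: N + I ≡ Y (mod 10)] in column 4 we have N+I≡Y with carry-in 0; given N=5, I=2 and digits 0,1,2,3,4,5,6,9 already taken and all letters distinct, that pins Y to 7. So Y=7.
Step 10. [col 5: C + K ≡ Y (mod 10)] in column 5 we have C+K≡Y with carry-in 0; given C=9, Y=7 and digits 0,1,2,3,4,5,6,7,9 already taken and all letters distinct, that pins K to 8. So K=8.

Answer: B=3, C=9, G=1, I=2, J=6, K=8, N=5, P=4, U=0, Y=7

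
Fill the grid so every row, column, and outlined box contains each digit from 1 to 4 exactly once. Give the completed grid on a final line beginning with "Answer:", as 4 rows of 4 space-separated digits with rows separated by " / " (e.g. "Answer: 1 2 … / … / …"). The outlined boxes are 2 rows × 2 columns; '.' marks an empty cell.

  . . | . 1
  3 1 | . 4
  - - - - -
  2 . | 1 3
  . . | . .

Step 1. [r3c2∈{4}] r3c2 is down to just 4 ⇒ r3c2=4.
Step 2. [r2c3∈{2}] nothing but 2 survives at r2c3, so r2c3=2.
Step 3. [r4c3∈{4}] r4c3's peers cover all but 4 ⇒ r4c3=4.
Step 4. [r1c3∈{3}] nothing but 3 survives at r1c3. So r1c3=3.
Step 5. [r4c4∈{2}] nothing but 2 survives at r4c4, so r4c4=2.
Step 6. [r1c2∈{2}] r1c2 has the single candidate 2 ⇒ r1c2=2.
Step 7. [r1c1∈{4}] r1c1 is down to just 4. So r1c1=4.
Step 8. [r4c2∈{3}] r4c2 has the single candidate 3, so r4c2=3.
Step 9. [r4c1∈{1}] only 1 remains possible at r4c1. So r4c1=1.

Answer: 4 2 3 1 / 3 1 2 4 / 2 4 1 3 / 1 3 4 2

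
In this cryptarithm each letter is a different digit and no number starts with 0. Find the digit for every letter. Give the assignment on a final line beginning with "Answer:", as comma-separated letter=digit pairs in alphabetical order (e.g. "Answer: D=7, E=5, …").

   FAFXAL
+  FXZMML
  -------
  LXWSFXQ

Step 1. [col 1: L + L ≡ Q (mod 10)] several values work for L in column 1 (L + L ≡ Q (mod 10), carry-in 0); try L=1, so L=1.
Step 2. [col 1: L + L ≡ Q (mod 10)] from column 1 (L=1, carry-in 0, digits 1 already taken and all letters distinct): Q must equal 2 ⇒ Q=2.
Step 3. [col 2: A + M ≡ X (mod 10)] column 2 (A + M ≡ X (mod 10), carry-in 0) doesn't pin A yet; pick A=6 and continue ⇒ A=6.
Step 4. [col 2: A + M ≡ X (mod 10)] no forcing yet in column 2 (carry-in 0); M=4 is free and consistent — try it. So M=4.
Step 5. [col 2: A + M ≡ X (mod 10)] from column 2 (A=6, M=4, carry-in 0, digits 1,2,4,6 already taken and all letters distinct): X must equal 0, so X=0.
Step 6. [col 3: X + M ≡ F (mod 10)] from column 3 (X=0, M=4, carry-in 1, digits 0,1,2,4,6 already taken and all letters distinct): F must equal 5, so F=5.
Step 7. [col 4: F + Z ≡ S (mod 10)] Z=8 is one option consistent with column 4 (F + Z ≡ S (mod 10), carry-in 0) — take it ⇒ Z=8.
Step 8. [col 4: F + Z ≡ S (mod 10)] in column 4 we have F+Z≡S with carry-in 0; given F=5, Z=8 and digits 0,1,2,4,5,6,8 already taken and all letters distinct, that pins S to 3 ⇒ S=3.
Step 9. [col 5: A + X ≡ W (mod 10)] in column 5 we have A+X≡W with carry-in 1; given A=6, X=0 and digits 0,1,2,3,4,5,6,8 already taken and all letters distinct, that pins W to 7, so W=7.

Answer: A=6, F=5, L=1, M=4, Q=2, S=3, W=7, X=0, Z=8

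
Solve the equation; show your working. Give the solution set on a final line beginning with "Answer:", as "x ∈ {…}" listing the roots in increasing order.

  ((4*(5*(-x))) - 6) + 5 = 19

Step 1. [((4*(5*(-x))) - 6) + 5 = 19] peel the +5: subtract 5 from each side ⇒ sub: (4*(5*(-x))) - 6 = 14.
Step 2. [(4*(5*(-x))) - 6 = 14] add 6: x sits inside (… - 6) ⇒ sub: 4*(5*(-x)) = 20.
Step 3. [4*(5*(-x)) = 20] LHS = 4·(…); ÷4 both sides, so div: 5*(-x) = 5.
Step 4. [5*(-x) = 5] LHS = 5·(…); ÷5 both sides, so div: -x = 1.
Step 5. [-x = 1] flip signs both sides ⇒ neg: x = -1.

Answer: x ∈ {-1}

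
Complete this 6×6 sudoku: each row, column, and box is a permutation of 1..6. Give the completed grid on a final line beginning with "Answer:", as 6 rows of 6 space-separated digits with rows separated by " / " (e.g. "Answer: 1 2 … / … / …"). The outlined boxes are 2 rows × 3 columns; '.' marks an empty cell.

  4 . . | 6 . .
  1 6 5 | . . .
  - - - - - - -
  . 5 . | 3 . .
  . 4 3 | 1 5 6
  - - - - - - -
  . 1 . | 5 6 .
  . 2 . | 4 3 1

Step 1. [r2c4∈{2}] only 2 remains possible at r2c4 ⇒ r2c4=2.
Step 2. [r3c5∈{2,4}] r3c5 is the only open cell in col 5 admitting 2. So r3c5=2.
Step 3. [r6c3∈{6}] r6c3 is down to just 6, so r6c3=6.
Step 4. [r2c6∈{3,4}] row 2 places 3 nowhere but r2c6, so r2c6=3.
Step 5. [r2c5∈{4}] r2c5's peers cover all but 4. So r2c5=4.
Step 6. [r1c5∈{1}] r1c5's peers cover all but 1 ⇒ r1c5=1.
Step 7. [r3c3∈{1}] r3c3's peers cover all but 1. So r3c3=1.
Step 8. [r3c1∈{6}] nothing but 6 survives at r3c1 ⇒ r3c1=6.
Step 9. [r1c2∈{3}] only 3 remains possible at r1c2 ⇒ r1c2=3.
Step 10. [r5c6∈{2}] r5c6 has the single candidate 2 ⇒ r5c6=2.
Step 11. [r4c1∈{2}] r4c1's peers cover all but 2 ⇒ r4c1=2.
Step 12. [r3c6∈{4}] only 4 remains possible at r3c6, so r3c6=4.
Step 13. [r5c1∈{3}] only 3 remains possible at r5c1 ⇒ r5c1=3.
Step 14. [r1c6∈{5}] r1c6 is down to just 5 ⇒ r1c6=5.
Step 15. [r6c1∈{5}] nothing but 5 survives at r6c1 ⇒ r6c1=5.
Step 16. [r1c3∈{2}] r1c3 is down to just 2. So r1c3=2.
Step 17. [r5c3∈{4}] r5c3's peers cover all but 4, so r5c3=4.

Answer: 4 3 2 6 1 5 / 1 6 5 2 4 3 / 6 5 1 3 2 4 / 2 4 3 1 5 6 / 3 1 4 5 6 2 / 5 2 6 4 3 1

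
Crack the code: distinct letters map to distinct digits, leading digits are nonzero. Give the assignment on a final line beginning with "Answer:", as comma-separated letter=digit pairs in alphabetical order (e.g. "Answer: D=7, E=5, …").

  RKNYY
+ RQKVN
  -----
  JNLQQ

Step 1. [col 1: Y + N ≡ Q (mod 10)] column 1 (Y + N ≡ Q (mod 10), carry-in 0) doesn't pin Q yet; pick Q=1 and continue, so Q=1.
Step 2. [col 1: Y + N ≡ Q (mod 10)] no forcing yet in column 1 (carry-in 0); N=8 is free and consistent — try it, so N=8.
Step 3. [col 1: Y + N ≡ Q (mod 10)] column 1 reads Y+N+carry(0)=Q with N=8, Q=1; with digits 1,8 already taken and all letters distinct, the only value for Y is 3 ⇒ Y=3.
Step 4. [col 2: Y + V ≡ Q (mod 10)] column 2: given Y=3, Q=1, carry-in 1, and digits 1,3,8 already taken and all letters distinct, Y+V≡Q (mod 10) forces V=7 ⇒ V=7.
Step 5. [col 3: N + K ≡ L (mod 10)] K=6 is one option consistent with column 3 (N + K ≡ L (mod 10), carry-in 1) — take it, so K=6.
Step 6. [col 3: N + K ≡ L (mod 10)] column 3 reads N+K+carry(1)=L with N=8, K=6; with digits 1,3,6,7,8 already taken and all letters distinct, the only value for L is 5, so L=5.
Step 7. [col 5: R + R ≡ J (mod 10)] column 5 reads R+R+carry(0)=J with nothing yet; with digits 1,3,5,6,7,8 already taken and all letters distinct, the only value for J is 4, so J=4.
Step 8. [col 5: R + R ≡ J (mod 10)] in column 5 we have R+R≡J with carry-in 0; given J=4 and digits 1,3,4,5,6,7,8 already taken and all letters distinct, that pins R to 2, so R=2.

Answer: J=4, K=6, L=5, N=8, Q=1, R=2, V=7, Y=3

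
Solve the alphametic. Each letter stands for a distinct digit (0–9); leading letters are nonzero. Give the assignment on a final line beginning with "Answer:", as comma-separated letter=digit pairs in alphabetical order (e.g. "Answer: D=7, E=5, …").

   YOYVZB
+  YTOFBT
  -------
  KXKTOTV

Step 1. [col 1: B + T ≡ V (mod 10)] column 1 (B + T ≡ V (mod 10), carry-in 0) doesn't pin B yet; pick B=8 and continue, so B=8.
Step 2. [col 1: B + T ≡ V (mod 10)] no forcing yet in column 1 (carry-in 0); V=7 is free and consistent — try it, so V=7.
Step 3. [col 1: B + T ≡ V (mod 10)] column 1 reads B+T+carry(0)=V with B=8, V=7; with digits 7,8 already taken and all letters distinct, the only value for T is 9. So T=9.
Step 4. [col 2: Z + B ≡ T (mod 10)] column 2: given B=8, T=9, carry-in 1, and digits 7,8,9 already taken and all letters distinct, Z+B≡T (mod 10) forces Z=0, so Z=0.
Step 5. [col 3: V + F ≡ O (mod 10)] several values work for F in column 3 (V + F ≡ O (mod 10), carry-in 0); try F=5, so F=5.
Step 6. [col 3: V + F ≡ O (mod 10)] from column 3 (V=7, F=5, carry-in 0, digits 0,5,7,8,9 already taken and all letters distinct): O must equal 2. So O=2.
Step 7. [K] the sum has 7 digits but both addends have 6; that extra leading digit K is the final carry, namely 1, so K=1.
Step 8. [col 4: Y + O ≡ T (mod 10)] column 4: given O=2, T=9, carry-in 1, and digits 0,1,2,5,7,8,9 already taken and all letters distinct, Y+O≡T (mod 10) forces Y=6, so Y=6.
Step 9. [col 6: Y + Y ≡ X (mod 10)] from column 6 (Y=6, carry-in 1, digits 0,1,2,5,6,7,8,9 already taken and all letters distinct): X must equal 3. So X=3.

Answer: B=8, F=5, K=1, O=2, T=9, V=7, X=3, Y=6, Z=0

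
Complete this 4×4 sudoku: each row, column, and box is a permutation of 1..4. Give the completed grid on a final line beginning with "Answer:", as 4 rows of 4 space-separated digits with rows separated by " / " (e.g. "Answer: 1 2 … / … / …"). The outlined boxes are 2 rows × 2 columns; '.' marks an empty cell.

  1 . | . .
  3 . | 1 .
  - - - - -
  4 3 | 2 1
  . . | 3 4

Step 1. [r2c2∈{2,4}] 4 has one home in row 2: r2c2 ⇒ r2c2=4.
Step 2. [r1c2∈{2}] r1c2 has the single candidate 2. So r1c2=2.
Step 3. [r1c3∈{4}] nothing but 4 survives at r1c3 ⇒ r1c3=4.
Step 4. [r2c4∈{2}] r2c4 has the single candidate 2 ⇒ r2c4=2.
Step 5. [r4c2∈{1}] r4c2 is down to just 1 ⇒ r4c2=1.
Step 6. [r1c4∈{3}] r1c4 has the single candidate 3 ⇒ r1c4=3.
Step 7. [r4c1∈{2}] only 2 remains possible at r4c1 ⇒ r4c1=2.

Answer: 1 2 4 3 / 3 4 1 2 / 4 3 2 1 / 2 1 3 4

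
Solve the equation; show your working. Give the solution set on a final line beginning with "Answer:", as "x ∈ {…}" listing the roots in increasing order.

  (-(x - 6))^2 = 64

Step 1. [(-(x - 6))^2 = 64] 64 ≥ 0, LHS is (·)² — take ±√, so sqrt: -(x - 6) = 8 or -8.
Step 2. [-(x - 6) = 8 or -8] flip signs both sides ⇒ neg: x - 6 = -8 or 8.
Step 3. [x - 6 = -8 or 8] -6 is outermost — add 6 both sides ⇒ sub: x = -2 or 14.

Answer: x ∈ {-2, 14}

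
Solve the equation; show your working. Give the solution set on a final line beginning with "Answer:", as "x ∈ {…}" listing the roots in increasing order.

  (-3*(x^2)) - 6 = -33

Step 1. [(-3*(x^2)) - 6 = -33] -3 divides every term; factor it out ⇒ factor: (x^2) + 2 = 11.
Step 2. [(x^2) + 2 = 11] subtract 2: x sits inside (… + 2) ⇒ sub: x^2 = 9.
Step 3. [x^2 = 9] LHS squared, RHS 9 ≥ 0: apply √ (±), so sqrt: x = 3 or -3.

Answer: x ∈ {-3, 3}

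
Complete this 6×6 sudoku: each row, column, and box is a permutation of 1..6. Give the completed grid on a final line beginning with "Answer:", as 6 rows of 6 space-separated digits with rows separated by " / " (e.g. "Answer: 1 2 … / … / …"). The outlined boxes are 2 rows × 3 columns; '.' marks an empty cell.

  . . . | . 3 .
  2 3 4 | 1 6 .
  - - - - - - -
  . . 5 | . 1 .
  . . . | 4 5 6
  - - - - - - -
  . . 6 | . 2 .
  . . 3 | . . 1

Step 1. [r6c2∈{2,4,5}] 2 has one home in row 6: r6c2 ⇒ r6c2=2.
Step 2. [r4c2∈{1}] only 1 remains possible at r4c2, so r4c2=1.
Step 3. [r1c6∈{2,4,5}] row 1 places 4 nowhere but r1c6 ⇒ r1c6=4.
Step 4. [r5c1∈{1,4,5}] row 5 places 1 nowhere but r5c1. So r5c1=1.
Step 5. [r5c2∈{4,5}] row 5 places 4 nowhere but r5c2, so r5c2=4.
Step 6. [r1c2∈{5,6}] col 2 places 5 nowhere but r1c2. So r1c2=5.
Step 7. [r3c6∈{2,3}] across col 6, 2 lands solely at r3c6, so r3c6=2.
Step 8. [r3c4∈{3}] nothing but 3 survives at r3c4, so r3c4=3.
Step 9. [r5c4∈{5}] nothing but 5 survives at r5c4. So r5c4=5.
Step 10. [r3c2∈{6}] nothing but 6 survives at r3c2, so r3c2=6.
Step 11. [r3c1∈{4}] r3c1's peers cover all but 4. So r3c1=4.
Step 12. [r5c6∈{3}] r5c6 is down to just 3. So r5c6=3.
Step 13. [r2c6∈{5}] r2c6 has the single candidate 5 ⇒ r2c6=5.
Step 14. [r6c1∈{5}] only 5 remains possible at r6c1 ⇒ r6c1=5.
Step 15. [r4c3∈{2}] only 2 remains possible at r4c3, so r4c3=2.
Step 16. [r1c4∈{2}] r1c4's peers cover all but 2, so r1c4=2.
Step 17. [r1c3∈{1}] r1c3's peers cover all but 1, so r1c3=1.
Step 18. [r6c4∈{6}] r6c4 is down to just 6 ⇒ r6c4=6.
Step 19. [r1c1∈{6}] r1c1 has the single candidate 6. So r1c1=6.
Step 20. [r6c5∈{4}] r6c5 has the single candidate 4 ⇒ r6c5=4.
Step 21. [r4c1∈{3}] r4c1 is down to just 3 ⇒ r4c1=3.

Answer: 6 5 1 2 3 4 / 2 3 4 1 6 5 / 4 6 5 3 1 2 / 3 1 2 4 5 6 / 1 4 6 5 2 3 / 5 2 3 6 4 1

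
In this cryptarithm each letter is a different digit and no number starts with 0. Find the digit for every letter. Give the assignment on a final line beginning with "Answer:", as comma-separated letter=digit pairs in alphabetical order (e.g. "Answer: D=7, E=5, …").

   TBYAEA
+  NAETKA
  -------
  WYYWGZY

Step 1. [W] adding two 6-digit numbers gives at most 6+1 digits, and here it does — W is that final carry and must be 1, so W=1.
Step 2. [col 1: A + A ≡ Y (mod 10)] no forcing yet in column 1 (carry-in 0); A=6 is free and consistent — try it ⇒ A=6.
Step 3. [col 1: A + A ≡ Y (mod 10)] from column 1 (A=6, carry-in 0, digits 1,6 already taken and all letters distinct): Y must equal 2 ⇒ Y=2.
Step 4. [col 2: E + K ≡ Z (mod 10)] column 2 (E + K ≡ Z (mod 10), carry-in 1) doesn't pin K yet; pick K=0 and continue ⇒ K=0.
Step 5. [col 2: E + K ≡ Z (mod 10)] E=8 is one option consistent with column 2 (E + K ≡ Z (mod 10), carry-in 1) — take it, so E=8.
Step 6. [col 2: E + K ≡ Z (mod 10)] from column 2 (E=8, K=0, carry-in 1, digits 0,1,2,6,8 already taken and all letters distinct): Z must equal 9, so Z=9.
Step 7. [col 3: A + T ≡ G (mod 10)] column 3 reads A+T+carry(0)=G with A=6; with digits 0,1,2,6,8,9 already taken and all letters distinct, the only value for G is 3 ⇒ G=3.
Step 8. [col 3: A + T ≡ G (mod 10)] from column 3 (A=6, G=3, carry-in 0, digits 0,1,2,3,6,8,9 already taken and all letters distinct): T must equal 7. So T=7.
Step 9. [col 5: B + A ≡ Y (mod 10)] column 5 reads B+A+carry(1)=Y with A=6, Y=2; with digits 0,1,2,3,6,7,8,9 already taken and all letters distinct, the only value for B is 5 ⇒ B=5.
Step 10. [col 6: T + N ≡ Y (mod 10)] column 6: given T=7, Y=2, carry-in 1, and digits 0,1,2,3,5,6,7,8,9 already taken and all letters distinct, T+N≡Y (mod 10) forces N=4. So N=4.

Answer: A=6, B=5, E=8, G=3, K=0, N=4, T=7, W=1, Y=2, Z=9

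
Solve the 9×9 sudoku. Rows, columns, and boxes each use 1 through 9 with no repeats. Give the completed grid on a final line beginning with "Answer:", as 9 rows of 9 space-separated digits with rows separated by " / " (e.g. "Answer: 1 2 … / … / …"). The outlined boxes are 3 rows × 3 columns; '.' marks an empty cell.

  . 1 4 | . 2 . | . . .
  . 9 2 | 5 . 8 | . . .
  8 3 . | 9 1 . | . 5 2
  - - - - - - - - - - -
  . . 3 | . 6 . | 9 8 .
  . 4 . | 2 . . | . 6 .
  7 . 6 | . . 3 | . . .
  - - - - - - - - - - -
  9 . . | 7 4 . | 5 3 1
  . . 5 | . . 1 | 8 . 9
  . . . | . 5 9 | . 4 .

Step 1. [r9c4∈{3,6,8}] in box 8, 8 fits only at r9c4 ⇒ r9c4=8.
Step 2. [r2c1∈{6}] r2c1 has the single candidate 6 ⇒ r2c1=6.
Step 3. [r3c6∈{4,6,7}] 4 has one home in box 2: r3c6 ⇒ r3c6=4.
Step 4. [r3c7∈{6,7}] across row 3, 6 lands solely at r3c7, so r3c7=6.
Step 5. [r9c1∈{1,2,3}] in row 9, 3 fits only at r9c1, so r9c1=3.
Step 6. [r5c3∈{1,8,9}] col 3 places 9 nowhere but r5c3 ⇒ r5c3=9.
Step 7. [r6c2∈{2,5,8}] 8 has one home in box 4: r6c2, so r6c2=8.
Step 8. [r4c2∈{2,5}] col 2 places 5 nowhere but r4c2. So r4c2=5.
Step 9. [r4c6∈{7}] r4c6 has the single candidate 7, so r4c6=7.
Step 10. [r2c5∈{3,7}] in col 5, 7 fits only at r2c5 ⇒ r2c5=7.
Step 11. [r1c4∈{3,6}] 3 has one home in box 2: r1c4 ⇒ r1c4=3.
Step 12. [r1c7∈{7}] r1c7 is down to just 7, so r1c7=7.
Step 13. [r4c9∈{4}] r4c9 is down to just 4, so r4c9=4.
Step 14. [r5c9∈{3,5,7}] r5c9 is the only open cell in row 5 admitting 7. So r5c9=7.
Step 15. [r9c7∈{2}] nothing but 2 survives at r9c7 ⇒ r9c7=2.
Step 16. [r6c7∈{1}] only 1 remains possible at r6c7, so r6c7=1.
Step 17. [r7c6∈{2,6}] col 6 places 2 nowhere but r7c6, so r7c6=2.
Step 18. [r8c2∈{2,6,7}] across col 2, 2 lands solely at r8c2, so r8c2=2.
Step 19. [r9c2∈{6,7}] 7 has one home in col 2: r9c2 ⇒ r9c2=7.
Step 20. [r2c9∈{3}] r2c9 has the single candidate 3, so r2c9=3.
Step 21. [r4c1∈{1,2}] 2 has one home in row 4: r4c1 ⇒ r4c1=2.
Step 22. [r5c6∈{5}] r5c6 is down to just 5 ⇒ r5c6=5.
Step 23. [r6c9∈{5}] only 5 remains possible at r6c9. So r6c9=5.
Step 24. [r6c5∈{9}] r6c5 has the single candidate 9. So r6c5=9.
Step 25. [r9c9∈{6}] r9c9's peers cover all but 6, so r9c9=6.
Step 26. [r3c3∈{7}] only 7 remains possible at r3c3, so r3c3=7.
Step 27. [r8c5∈{3}] only 3 remains possible at r8c5 ⇒ r8c5=3.
Step 28. [r8c8∈{7}] r8c8 is down to just 7, so r8c8=7.
Step 29. [r6c4∈{4}] nothing but 4 survives at r6c4. So r6c4=4.
Step 30. [r1c6∈{6}] r1c6's peers cover all but 6 ⇒ r1c6=6.
Step 31. [r1c1∈{5}] only 5 remains possible at r1c1 ⇒ r1c1=5.
Step 32. [r7c2∈{6}] r7c2 is down to just 6 ⇒ r7c2=6.
Step 33. [r2c8∈{1}] r2c8 is down to just 1. So r2c8=1.
Step 34. [r5c1∈{1}] r5c1 has the single candidate 1 ⇒ r5c1=1.
Step 35. [r6c8∈{2}] nothing but 2 survives at r6c8. So r6c8=2.
Step 36. [r7c3∈{8}] r7c3 has the single candidate 8, so r7c3=8.
Step 37. [r8c4∈{6}] nothing but 6 survives at r8c4, so r8c4=6.
Step 38. [r9c3∈{1}] r9c3's peers cover all but 1. So r9c3=1.
Step 39. [r5c7∈{3}] r5c7 has the single candidate 3. So r5c7=3.
Step 40. [r8c1∈{4}] r8c1's peers cover all but 4. So r8c1=4.
Step 41. [r1c8∈{9}] only 9 remains possible at r1c8. So r1c8=9.
Step 42. [r4c4∈{1}] nothing but 1 survives at r4c4, so r4c4=1.
Step 43. [r5c5∈{8}] only 8 remains possible at r5c5, so r5c5=8.
Step 44. [r2c7∈{4}] only 4 remains possible at r2c7. So r2c7=4.
Step 45. [r1c9∈{8}] r1c9's peers cover all but 8. So r1c9=8.

Answer: 5 1 4 3 2 6 7 9 8 / 6 9 2 5 7 8 4 1 3 / 8 3 7 9 1 4 6 5 2 / 2 5 3 1 6 7 9 8 4 / 1 4 9 2 8 5 3 6 7 / 7 8 6 4 9 3 1 2 5 / 9 6 8 7 4 2 5 3 1 / 4 2 5 6 3 1 8 7 9 / 3 7 1 8 5 9 2 4 6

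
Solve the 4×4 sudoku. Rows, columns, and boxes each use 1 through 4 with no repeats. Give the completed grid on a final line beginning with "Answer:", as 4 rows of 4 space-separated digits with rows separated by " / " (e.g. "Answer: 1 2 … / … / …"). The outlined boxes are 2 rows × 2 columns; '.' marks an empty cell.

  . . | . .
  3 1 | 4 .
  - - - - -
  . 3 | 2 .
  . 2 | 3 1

Step 1. [r1c1∈{2,4}] r1c1 is the only open cell in col 1 admitting 2, so r1c1=2.
Step 2. [r4c1∈{4}] r4c1 has the single candidate 4 ⇒ r4c1=4.
Step 3. [r2c4∈{2}] r2c4 has the single candidate 2, so r2c4=2.
Step 4. [r1c2∈{4}] only 4 remains possible at r1c2 ⇒ r1c2=4.
Step 5. [r3c4∈{4}] r3c4 has the single candidate 4. So r3c4=4.
Step 6. [r1c3∈{1}] r1c3 is down to just 1. So r1c3=1.
Step 7. [r3c1∈{1}] only 1 remains possible at r3c1, so r3c1=1.
Step 8. [r1c4∈{3}] r1c4 has the single candidate 3. So r1c4=3.

Answer: 2 4 1 3 / 3 1 4 2 / 1 3 2 4 / 4 2 3 1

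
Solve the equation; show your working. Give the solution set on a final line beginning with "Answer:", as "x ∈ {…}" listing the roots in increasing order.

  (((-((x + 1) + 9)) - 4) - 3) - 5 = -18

Step 1. [(((-((x + 1) + 9)) - 4) - 3) - 5 = -18] peel the -5: add 5 from each side, so sub: ((-((x + 1) + 9)) - 4) - 3 = -13.
Step 2. [((-((x + 1) + 9)) - 4) - 3 = -13] 3 comes off first (add 3), so sub: (-((x + 1) + 9)) - 4 = -10.
Step 3. [(-((x + 1) + 9)) - 4 = -10] the outer -4 inverts by adding 4. So sub: -((x + 1) + 9) = -6.
Step 4. [-((x + 1) + 9) = -6] flip signs both sides. So neg: (x + 1) + 9 = 6.
Step 5. [(x + 1) + 9 = 6] the outer +9 inverts by subtracting 9, so sub: x + 1 = -3.
Step 6. [x + 1 = -3] peel the +1: subtract 1 from each side ⇒ sub: x = -4.

Answer: x ∈ {-4}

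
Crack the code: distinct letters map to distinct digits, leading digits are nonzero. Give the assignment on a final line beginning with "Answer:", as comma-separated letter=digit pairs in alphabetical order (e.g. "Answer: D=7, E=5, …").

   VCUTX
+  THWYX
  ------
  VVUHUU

Step 1. [col 1: X + X ≡ U (mod 10)] several values work for X in column 1 (X + X ≡ U (mod 10), carry-in 0); try X=2. So X=2.
Step 2. [col 1: X + X ≡ U (mod 10)] from column 1 (X=2, carry-in 0, digits 2 already taken and all letters distinct): U must equal 4, so U=4.
Step 3. [col 2: T + Y ≡ U (mod 10)] column 2 (T + Y ≡ U (mod 10), carry-in 0) doesn't pin Y yet; pick Y=5 and continue ⇒ Y=5.
Step 4. [col 2: T + Y ≡ U (mod 10)] from column 2 (Y=5, U=4, carry-in 0, digits 2,4,5 already taken and all letters distinct): T must equal 9, so T=9.
Step 5. [col 3: U + W ≡ H (mod 10)] several values work for W in column 3 (U + W ≡ H (mod 10), carry-in 1); try W=3 ⇒ W=3.
Step 6. [col 3: U + W ≡ H (mod 10)] from column 3 (U=4, W=3, carry-in 1, digits 2,3,4,5,9 already taken and all letters distinct): H must equal 8. So H=8.
Step 7. [V] V is the leading digit of a 6-digit sum of two 5-digit numbers; the final carry is exactly 1 ⇒ V=1.
Step 8. [col 4: C + H ≡ U (mod 10)] from column 4 (H=8, U=4, carry-in 0, digits 1,2,3,4,5,8,9 already taken and all letters distinct): C must equal 6 ⇒ C=6.

Answer: C=6, H=8, T=9, U=4, V=1, W=3, X=2, Y=5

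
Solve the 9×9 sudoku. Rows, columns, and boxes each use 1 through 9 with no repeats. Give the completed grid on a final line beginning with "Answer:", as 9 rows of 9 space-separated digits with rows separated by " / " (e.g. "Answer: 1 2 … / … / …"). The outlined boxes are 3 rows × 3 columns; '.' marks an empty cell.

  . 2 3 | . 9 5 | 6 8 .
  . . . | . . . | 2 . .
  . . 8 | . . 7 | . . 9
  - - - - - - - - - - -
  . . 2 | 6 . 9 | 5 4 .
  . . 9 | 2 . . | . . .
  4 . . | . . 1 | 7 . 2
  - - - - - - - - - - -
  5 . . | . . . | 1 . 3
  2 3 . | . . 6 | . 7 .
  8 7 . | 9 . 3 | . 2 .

Step 1. [r2c3∈{1,4,5,6,7}] r2c3 is the only open cell in col 3 admitting 7, so r2c3=7.
Step 2. [r1c1∈{1}] r1c1 has the single candidate 1. So r1c1=1.
Step 3. [r1c4∈{4}] nothing but 4 survives at r1c4, so r1c4=4.
Step 4. [r9c7∈{4}] nothing but 4 survives at r9c7, so r9c7=4.
Step 5. [r6c3∈{5,6}] across col 3, 5 lands solely at r6c3 ⇒ r6c3=5.
Step 6. [r5c5∈{3,4,5,7,8}] 5 has one home in row 5: r5c5. So r5c5=5.
Step 7. [r9c5∈{1}] r9c5 is down to just 1 ⇒ r9c5=1.
Step 8. [r3c1∈{6}] r3c1's peers cover all but 6, so r3c1=6.
Step 9. [r3c7∈{3}] r3c7's peers cover all but 3, so r3c7=3.
Step 10. [r5c7∈{8}] r5c7 has the single candidate 8, so r5c7=8.
Step 11. [r7c2∈{4,6,9}] in box 7, 9 fits only at r7c2 ⇒ r7c2=9.
Step 12. [r4c5∈{3,7,8}] box 5 places 7 nowhere but r4c5 ⇒ r4c5=7.
Step 13. [r7c8∈{6}] r7c8 is down to just 6 ⇒ r7c8=6.
Step 14. [r4c9∈{1}] r4c9 is down to just 1 ⇒ r4c9=1.
Step 15. [r2c6∈{8}] r2c6's peers cover all but 8, so r2c6=8.
Step 16. [r8c9∈{5,8}] r8c9 is the only open cell in col 9 admitting 8 ⇒ r8c9=8.
Step 17. [r7c3∈{4}] r7c3 has the single candidate 4, so r7c3=4.
Step 18. [r5c8∈{3}] r5c8's peers cover all but 3, so r5c8=3.
Step 19. [r2c9∈{4,5}] r2c9 is the only open cell in col 9 admitting 4, so r2c9=4.
Step 20. [r6c2∈{6,8}] 6 has one home in row 6: r6c2, so r6c2=6.
Step 21. [r2c2∈{5}] nothing but 5 survives at r2c2 ⇒ r2c2=5.
Step 22. [r2c8∈{1}] nothing but 1 survives at r2c8. So r2c8=1.
Step 23. [r2c4∈{3}] r2c4 is down to just 3 ⇒ r2c4=3.
Step 24. [r6c4∈{8}] r6c4 has the single candidate 8, so r6c4=8.
Step 25. [r7c6∈{2}] only 2 remains possible at r7c6, so r7c6=2.
Step 26. [r8c4∈{5}] only 5 remains possible at r8c4, so r8c4=5.
Step 27. [r5c6∈{4}] r5c6 is down to just 4 ⇒ r5c6=4.
Step 28. [r8c3∈{1}] only 1 remains possible at r8c3. So r8c3=1.
Step 29. [r6c5∈{3}] only 3 remains possible at r6c5. So r6c5=3.
Step 30. [r8c5∈{4}] r8c5 has the single candidate 4, so r8c5=4.
Step 31. [r5c9∈{6}] r5c9's peers cover all but 6 ⇒ r5c9=6.
Step 32. [r6c8∈{9}] r6c8 is down to just 9 ⇒ r6c8=9.
Step 33. [r8c7∈{9}] only 9 remains possible at r8c7. So r8c7=9.
Step 34. [r4c1∈{3}] r4c1 is down to just 3. So r4c1=3.
Step 35. [r7c5∈{8}] nothing but 8 survives at r7c5, so r7c5=8.
Step 36. [r7c4∈{7}] r7c4 has the single candidate 7 ⇒ r7c4=7.
Step 37. [r1c9∈{7}] nothing but 7 survives at r1c9 ⇒ r1c9=7.
Step 38. [r2c1∈{9}] r2c1's peers cover all but 9 ⇒ r2c1=9.
Step 39. [r3c8∈{5}] r3c8 is down to just 5, so r3c8=5.
Step 40. [r5c1∈{7}] r5c1 has the single candidate 7 ⇒ r5c1=7.
Step 41. [r4c2∈{8}] nothing but 8 survives at r4c2 ⇒ r4c2=8.
Step 42. [r2c5∈{6}] r2c5 is down to just 6, so r2c5=6.
Step 43. [r3c4∈{1}] r3c4 has the single candidate 1. So r3c4=1.
Step 44. [r9c3∈{6}] only 6 remains possible at r9c3. So r9c3=6.
Step 45. [r3c2∈{4}] r3c2 is down to just 4, so r3c2=4.
Step 46. [r9c9∈{5}] r9c9's peers cover all but 5 ⇒ r9c9=5.
Step 47. [r5c2∈{1}] only 1 remains possible at r5c2. So r5c2=1.
Step 48. [r3c5∈{2}] r3c5 has the single candidate 2, so r3c5=2.

Answer: 1 2 3 4 9 5 6 8 7 / 9 5 7 3 6 8 2 1 4 / 6 4 8 1 2 7 3 5 9 / 3 8 2 6 7 9 5 4 1 / 7 1 9 2 5 4 8 3 6 / 4 6 5 8 3 1 7 9 2 / 5 9 4 7 8 2 1 6 3 / 2 3 1 5 4 6 9 7 8 / 8 7 6 9 1 3 4 2 5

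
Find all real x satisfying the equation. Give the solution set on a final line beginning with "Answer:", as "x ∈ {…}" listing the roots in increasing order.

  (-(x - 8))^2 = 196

Step 1. [(-(x - 8))^2 = 196] √ both sides: 196 ≥ 0 gives two branches ⇒ sqrt: -(x - 8) = 14 or -14.
Step 2. [-(x - 8) = 14 or -14] leading − — multiply by −1, so neg: x - 8 = -14 or 14.
Step 3. [x - 8 = -14 or 14] the outer -8 inverts by adding 8 ⇒ sub: x = -6 or 22.

Answer: x ∈ {-6, 22}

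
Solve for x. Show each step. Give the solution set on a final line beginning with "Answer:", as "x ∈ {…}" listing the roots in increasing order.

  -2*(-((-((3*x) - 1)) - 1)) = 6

Step 1. [-2*(-((-((3*x) - 1)) - 1)) = 6] leading coefficient -2: divide by -2, so div: -((-((3*x) - 1)) - 1) = -3.
Step 2. [-((-((3*x) - 1)) - 1) = -3] leading − — multiply by −1 ⇒ neg: (-((3*x) - 1)) - 1 = 3.
Step 3. [(-((3*x) - 1)) - 1 = 3] -1 is outermost — add 1 both sides, so sub: -((3*x) - 1) = 4.
Step 4. [-((3*x) - 1) = 4] flip signs both sides ⇒ neg: (3*x) - 1 = -4.
Step 5. [(3*x) - 1 = -4] -1 is outermost — add 1 both sides, so sub: 3*x = -3.
Step 6. [3*x = -3] 3·(inner) — divide through by 3. So div: x = -1.

Answer: x ∈ {-1}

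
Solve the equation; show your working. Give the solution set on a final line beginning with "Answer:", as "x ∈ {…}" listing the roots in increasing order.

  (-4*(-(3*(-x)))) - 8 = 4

Step 1. [(-4*(-(3*(-x)))) - 8 = 4] -4 | LHS and -4 | 4: pull -4 out, so factor: (-(3*(-x))) + 2 = -1.
Step 2. [(-(3*(-x))) + 2 = -1] the outer +2 inverts by subtracting 2 ⇒ sub: -(3*(-x)) = -3.
Step 3. [-(3*(-x)) = -3] leading − — multiply by −1 ⇒ neg: 3*(-x) = 3.
Step 4. [3*(-x) = 3] leading coefficient 3: divide by 3. So div: -x = 1.
Step 5. [-x = 1] flip signs both sides, so neg: x = -1.

Answer: x ∈ {-1}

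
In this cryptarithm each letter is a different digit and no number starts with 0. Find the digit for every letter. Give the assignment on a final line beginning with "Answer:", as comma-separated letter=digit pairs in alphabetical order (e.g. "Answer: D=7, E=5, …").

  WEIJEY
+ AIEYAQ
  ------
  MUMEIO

Step 1. [col 1: Y + Q ≡ O (mod 10)] Q=8 is one option consistent with column 1 (Y + Q ≡ O (mod 10), carry-in 0) — take it ⇒ Q=8.
Step 2. [col 1: Y + Q ≡ O (mod 10)] several values work for O in column 1 (Y + Q ≡ O (mod 10), carry-in 0); try O=0, so O=0.
Step 3. [col 1: Y + Q ≡ O (mod 10)] column 1 reads Y+Q+carry(0)=O with Q=8, O=0; with digits 0,8 already taken and all letters distinct, the only value for Y is 2, so Y=2.
Step 4. [col 2: E + A ≡ I (mod 10)] no forcing yet in column 2 (carry-in 1); E=1 is free and consistent — try it ⇒ E=1.
Step 5. [col 2: E + A ≡ I (mod 10)] several values work for I in column 2 (E + A ≡ I (mod 10), carry-in 1); try I=5, so I=5.
Step 6. [col 2: E + A ≡ I (mod 10)] column 2 reads E+A+carry(1)=I with E=1, I=5; with digits 0,1,2,5,8 already taken and all letters distinct, the only value for A is 3 ⇒ A=3.
Step 7. [col 3: J + Y ≡ E (mod 10)] from column 3 (Y=2, E=1, carry-in 0, digits 0,1,2,3,5,8 already taken and all letters distinct): J must equal 9 ⇒ J=9.
Step 8. [col 4: I + E ≡ M (mod 10)] column 4 reads I+E+carry(1)=M with I=5, E=1; with digits 0,1,2,3,5,8,9 already taken and all letters distinct, the only value for M is 7. So M=7.
Step 9. [col 5: E + I ≡ U (mod 10)] column 5: given E=1, I=5, carry-in 0, and digits 0,1,2,3,5,7,8,9 already taken and all letters distinct, E+I≡U (mod 10) forces U=6. So U=6.
Step 10. [col 6: W + A ≡ M (mod 10)] in column 6 we have W+A≡M with carry-in 0; given A=3, M=7 and digits 0,1,2,3,5,6,7,8,9 already taken and all letters distinct, that pins W to 4. So W=4.

Answer: A=3, E=1, I=5, J=9, M=7, O=0, Q=8, U=6, W=4, Y=2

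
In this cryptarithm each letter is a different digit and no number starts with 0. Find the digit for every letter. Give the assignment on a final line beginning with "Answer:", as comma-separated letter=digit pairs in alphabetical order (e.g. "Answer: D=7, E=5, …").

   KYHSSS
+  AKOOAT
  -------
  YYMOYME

Step 1. [col 1: S + T ≡ E (mod 10)] several values work for S in column 1 (S + T ≡ E (mod 10), carry-in 0); try S=8, so S=8.
Step 2. [col 1: S + T ≡ E (mod 10)] column 1 (S + T ≡ E (mod 10), carry-in 0) doesn't pin E yet; pick E=3 and continue, so E=3.
Step 3. [Y] the sum has 7 digits but both addends have 6; that extra leading digit Y is the final carry, namely 1. So Y=1.
Step 4. [col 1: S + T ≡ E (mod 10)] in column 1 we have S+T≡E with carry-in 0; given S=8, E=3 and digits 1,3,8 already taken and all letters distinct, that pins T to 5, so T=5.
Step 5. [col 2: S + A ≡ M (mod 10)] no forcing yet in column 2 (carry-in 1); M=6 is free and consistent — try it ⇒ M=6.
Step 6. [col 2: S + A ≡ M (mod 10)] from column 2 (S=8, M=6, carry-in 1, digits 1,3,5,6,8 already taken and all letters distinct): A must equal 7, so A=7.
Step 7. [col 3: S + O ≡ Y (mod 10)] in column 3 we have S+O≡Y with carry-in 1; given S=8, Y=1 and digits 1,3,5,6,7,8 already taken and all letters distinct, that pins O to 2. So O=2.
Step 8. [col 4: H + O ≡ O (mod 10)] in column 4 we have H+O≡O with carry-in 1; given O=2 and digits 1,2,3,5,6,7,8 already taken and all letters distinct, that pins H to 9. So H=9.
Step 9. [col 5: Y + K ≡ M (mod 10)] from column 5 (Y=1, M=6, carry-in 1, digits 1,2,3,5,6,7,8,9 already taken and all letters distinct): K must equal 4 ⇒ K=4.

Answer: A=7, E=3, H=9, K=4, M=6, O=2, S=8, T=5, Y=1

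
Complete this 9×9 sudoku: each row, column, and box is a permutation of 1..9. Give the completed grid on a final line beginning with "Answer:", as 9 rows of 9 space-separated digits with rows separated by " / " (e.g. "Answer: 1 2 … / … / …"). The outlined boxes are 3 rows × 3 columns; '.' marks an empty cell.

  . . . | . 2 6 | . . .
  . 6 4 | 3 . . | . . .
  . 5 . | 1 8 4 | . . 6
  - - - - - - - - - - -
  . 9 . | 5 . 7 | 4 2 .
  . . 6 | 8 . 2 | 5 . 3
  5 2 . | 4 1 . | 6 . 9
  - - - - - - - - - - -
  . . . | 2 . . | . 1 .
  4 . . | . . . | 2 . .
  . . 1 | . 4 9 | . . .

Step 1. [r5c8∈{7}] r5c8 has the single candidate 7. So r5c8=7.
Step 2. [r6c3∈{3,7,8}] r6c3 is the only open cell in row 6 admitting 7 ⇒ r6c3=7.
Step 3. [r9c1∈{2,3,6,7,8}] across row 9, 2 lands solely at r9c1 ⇒ r9c1=2.
Step 4. [r1c4∈{7,9}] r1c4 is the only open cell in col 4 admitting 9 ⇒ r1c4=9.
Step 5. [r2c5∈{5,7}] box 2 places 7 nowhere but r2c5 ⇒ r2c5=7.
Step 6. [r6c8∈{8}] only 8 remains possible at r6c8 ⇒ r6c8=8.
Step 7. [r7c1∈{3,6,7,8,9}] in col 1, 6 fits only at r7c1 ⇒ r7c1=6.
Step 8. [r7c9∈{4,5,7,8}] across row 7, 4 lands solely at r7c9 ⇒ r7c9=4.
Step 9. [r5c1∈{1}] nothing but 1 survives at r5c1, so r5c1=1.
Step 10. [r1c2∈{1,3,7,8}] in col 2, 1 fits only at r1c2, so r1c2=1.
Step 11. [r2c6∈{5}] r2c6 is down to just 5 ⇒ r2c6=5.
Step 12. [r2c8∈{9}] r2c8's peers cover all but 9 ⇒ r2c8=9.
Step 13. [r3c8∈{3}] r3c8 is down to just 3. So r3c8=3.
Step 14. [r3c7∈{7}] r3c7 has the single candidate 7. So r3c7=7.
Step 15. [r1c7∈{8}] r1c7 has the single candidate 8 ⇒ r1c7=8.
Step 16. [r8c3∈{3,5,8,9}] 9 has one home in row 8: r8c3. So r8c3=9.
Step 17. [r7c2∈{3,7,8}] 7 has one home in row 7: r7c2 ⇒ r7c2=7.
Step 18. [r6c6∈{3}] r6c6 has the single candidate 3, so r6c6=3.
Step 19. [r1c3∈{3}] nothing but 3 survives at r1c3. So r1c3=3.
Step 20. [r1c9∈{5}] r1c9 has the single candidate 5 ⇒ r1c9=5.
Step 21. [r9c7∈{3}] nothing but 3 survives at r9c7, so r9c7=3.
Step 22. [r9c2∈{8}] only 8 remains possible at r9c2 ⇒ r9c2=8.
Step 23. [r9c9∈{7}] only 7 remains possible at r9c9, so r9c9=7.
Step 24. [r9c4∈{6}] r9c4's peers cover all but 6. So r9c4=6.
Step 25. [r7c5∈{3,5}] r7c5 is the only open cell in row 7 admitting 3. So r7c5=3.
Step 26. [r7c6∈{8}] nothing but 8 survives at r7c6 ⇒ r7c6=8.
Step 27. [r4c1∈{3,8}] across row 4, 3 lands solely at r4c1. So r4c1=3.
Step 28. [r2c7∈{1}] only 1 remains possible at r2c7 ⇒ r2c7=1.
Step 29. [r9c8∈{5}] r9c8's peers cover all but 5. So r9c8=5.
Step 30. [r3c1∈{9}] only 9 remains possible at r3c1. So r3c1=9.
Step 31. [r1c8∈{4}] nothing but 4 survives at r1c8. So r1c8=4.
Step 32. [r8c9∈{8}] only 8 remains possible at r8c9 ⇒ r8c9=8.
Step 33. [r2c9∈{2}] r2c9's peers cover all but 2. So r2c9=2.
Step 34. [r4c9∈{1}] r4c9 has the single candidate 1 ⇒ r4c9=1.
Step 35. [r7c3∈{5}] nothing but 5 survives at r7c3 ⇒ r7c3=5.
Step 36. [r8c8∈{6}] nothing but 6 survives at r8c8 ⇒ r8c8=6.
Step 37. [r8c6∈{1}] r8c6 has the single candidate 1 ⇒ r8c6=1.
Step 38. [r4c5∈{6}] r4c5's peers cover all but 6. So r4c5=6.
Step 39. [r8c2∈{3}] r8c2 is down to just 3, so r8c2=3.
Step 40. [r1c1∈{7}] only 7 remains possible at r1c1. So r1c1=7.
Step 41. [r8c5∈{5}] r8c5 has the single candidate 5, so r8c5=5.
Step 42. [r5c2∈{4}] r5c2 has the single candidate 4. So r5c2=4.
Step 43. [r8c4∈{7}] r8c4 has the single candidate 7 ⇒ r8c4=7.
Step 44. [r7c7∈{9}] nothing but 9 survives at r7c7. So r7c7=9.
Step 45. [r2c1∈{8}] r2c1's peers cover all but 8. So r2c1=8.
Step 46. [r5c5∈{9}] r5c5's peers cover all but 9, so r5c5=9.
Step 47. [r4c3∈{8}] r4c3's peers cover all but 8. So r4c3=8.
Step 48. [r3c3∈{2}] r3c3 is down to just 2 ⇒ r3c3=2.

Answer: 7 1 3 9 2 6 8 4 5 / 8 6 4 3 7 5 1 9 2 / 9 5 2 1 8 4 7 3 6 / 3 9 8 5 6 7 4 2 1 / 1 4 6 8 9 2 5 7 3 / 5 2 7 4 1 3 6 8 9 / 6 7 5 2 3 8 9 1 4 / 4 3 9 7 5 1 2 6 8 / 2 8 1 6 4 9 3 5 7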